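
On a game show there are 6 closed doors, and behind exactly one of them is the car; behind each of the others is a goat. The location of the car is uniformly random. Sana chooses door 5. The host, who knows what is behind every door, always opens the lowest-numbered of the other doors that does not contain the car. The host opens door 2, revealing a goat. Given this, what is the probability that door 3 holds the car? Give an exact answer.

Consider each possible location of the car in turn.
If it is behind door 1 (prior 1/6): door 2 is the lowest-numbered option available, probability 1; weight (1/6)·1 = 1/6.
If it is behind door 2 (prior 1/6): the host opened door 2, so this case is ruled out; weight (1/6)·0 = 0.
If it is behind any of doors 3, 4, 5, and 6 (prior 1/6 each): the host would have opened door 1 instead, probability 0; weight (1/6)·0 = 0 each.
The weights sum to 1/6.
So P(the car behind door 3 | the host opened door 2) = 0 / (1/6) = 0.

0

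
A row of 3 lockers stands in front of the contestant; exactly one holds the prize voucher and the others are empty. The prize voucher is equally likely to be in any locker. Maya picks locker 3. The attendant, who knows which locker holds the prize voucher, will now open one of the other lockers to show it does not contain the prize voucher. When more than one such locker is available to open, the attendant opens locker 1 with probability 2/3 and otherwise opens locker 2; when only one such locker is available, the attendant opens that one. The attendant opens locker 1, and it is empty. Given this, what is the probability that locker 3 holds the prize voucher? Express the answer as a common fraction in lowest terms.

2/5

Consider each possible location of the prize voucher in turn.
If it is in locker 1 (prior 1/3): the attendant opened locker 1, so this case is ruled out; weight (1/3)·0 = 0.
If it is in locker 2 (prior 1/3): only locker 1 is available, probability 1; weight (1/3)·1 = 1/3.
If it is in locker 3 (prior 1/3): locker 1 is available, opened with probability 2/3; weight (1/3)·(2/3) = 2/9.
The weights sum to 5/9.
So P(the prize voucher in locker 3 | the attendant opened locker 1) = (2/9) / (5/9) = 2/5.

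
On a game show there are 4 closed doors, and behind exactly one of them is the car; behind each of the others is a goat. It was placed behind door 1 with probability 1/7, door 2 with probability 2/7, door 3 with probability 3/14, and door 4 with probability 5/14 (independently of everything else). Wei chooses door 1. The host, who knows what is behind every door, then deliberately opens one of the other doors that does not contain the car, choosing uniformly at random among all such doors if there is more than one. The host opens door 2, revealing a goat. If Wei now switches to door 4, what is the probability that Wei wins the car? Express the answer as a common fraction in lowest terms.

Apply Bayes' rule, conditioning on where the car actually is.
If it is behind door 1 (prior 1/7): the host has 3 equally likely choices, so probability 1/3; weight (1/7)·(1/3) = 1/21.
If it is behind door 2 (prior 2/7): the host opened door 2, so this case is ruled out; weight (2/7)·0 = 0.
If it is behind door 3 (prior 3/14): the host has 2 equally likely choices, so probability 1/2; weight (3/14)·(1/2) = 3/28.
If it is behind door 4 (prior 5/14): the host has 2 equally likely choices, so probability 1/2; weight (5/14)·(1/2) = 5/28.
The weights sum to 1/3.
So P(the car behind door 4 | the host opened door 2) = (5/28) / (1/3) = 15/28.

15/28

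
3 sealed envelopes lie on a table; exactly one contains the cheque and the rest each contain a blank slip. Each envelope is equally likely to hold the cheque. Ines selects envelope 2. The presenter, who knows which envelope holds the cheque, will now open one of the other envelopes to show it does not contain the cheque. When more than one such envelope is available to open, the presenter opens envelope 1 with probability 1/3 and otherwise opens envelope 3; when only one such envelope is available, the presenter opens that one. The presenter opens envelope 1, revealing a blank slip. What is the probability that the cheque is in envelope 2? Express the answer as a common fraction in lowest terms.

Consider each possible location of the cheque in turn.
If it is in envelope 1 (prior 1/3): the presenter opened envelope 1, so this case is ruled out; weight (1/3)·0 = 0.
If it is in envelope 2 (prior 1/3): envelope 1 is available, opened with probability 1/3; weight (1/3)·(1/3) = 1/9.
If it is in envelope 3 (prior 1/3): only envelope 1 is available, probability 1; weight (1/3)·1 = 1/3.
The weights sum to 4/9.
So P(the cheque in envelope 2 | the presenter opened envelope 1) = (1/9) / (4/9) = 1/4.

1/4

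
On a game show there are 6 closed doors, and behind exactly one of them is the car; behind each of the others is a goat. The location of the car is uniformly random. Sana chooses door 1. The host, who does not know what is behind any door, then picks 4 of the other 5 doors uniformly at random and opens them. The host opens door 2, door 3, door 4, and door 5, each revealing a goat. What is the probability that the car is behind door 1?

Apply Bayes' rule, conditioning on where the car actually is.
If it is behind either of doors 1 and 6 (prior 1/6 each): the host picks exactly this set with probability 1/5 regardless, and none is the prize; weight (1/6)·(1/5) = 1/30 each.
If it is behind any of doors 2, 3, 4, and 5 (prior 1/6 each): that door was opened and seen not to hold the prize — ruled out; weight (1/6)·0 = 0 each.
The weights sum to 1/15.
So P(the car behind door 1 | the host opened door 2, door 3, door 4, and door 5) = (1/30) / (1/15) = 1/2.

1/2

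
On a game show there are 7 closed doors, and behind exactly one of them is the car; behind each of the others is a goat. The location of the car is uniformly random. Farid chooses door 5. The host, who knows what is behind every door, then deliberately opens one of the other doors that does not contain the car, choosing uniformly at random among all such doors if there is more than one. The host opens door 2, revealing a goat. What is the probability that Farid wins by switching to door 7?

Apply Bayes' rule, conditioning on where the car actually is.
If it is behind any of doors 1, 3, 4, 6, and 7 (prior 1/7 each): the host has 5 equally likely choices, so probability 1/5; weight (1/7)·(1/5) = 1/35 each.
If it is behind door 2 (prior 1/7): the host opened door 2, so this case is ruled out; weight (1/7)·0 = 0.
If it is behind door 5 (prior 1/7): the host has 6 equally likely choices, so probability 1/6; weight (1/7)·(1/6) = 1/42.
The weights sum to 1/6.
So P(the car behind door 7 | the host opened door 2) = (1/35) / (1/6) = 6/35.

6/35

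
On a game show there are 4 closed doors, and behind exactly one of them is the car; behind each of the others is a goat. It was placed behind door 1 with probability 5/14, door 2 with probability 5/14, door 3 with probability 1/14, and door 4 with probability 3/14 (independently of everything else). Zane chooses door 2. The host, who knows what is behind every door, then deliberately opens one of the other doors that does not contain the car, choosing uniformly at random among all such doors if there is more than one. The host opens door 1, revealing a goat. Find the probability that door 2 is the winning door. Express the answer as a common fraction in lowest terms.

5/11

Apply Bayes' rule, conditioning on where the car actually is.
If it is behind door 1 (prior 5/14): the host opened door 1, so this case is ruled out; weight (5/14)·0 = 0.
If it is behind door 2 (prior 5/14): the host has 3 equally likely choices, so probability 1/3; weight (5/14)·(1/3) = 5/42.
If it is behind door 3 (prior 1/14): the host has 2 equally likely choices, so probability 1/2; weight (1/14)·(1/2) = 1/28.
If it is behind door 4 (prior 3/14): the host has 2 equally likely choices, so probability 1/2; weight (3/14)·(1/2) = 3/28.
The weights sum to 11/42.
So P(the car behind door 2 | the host opened door 1) = (5/42) / (11/42) = 5/11.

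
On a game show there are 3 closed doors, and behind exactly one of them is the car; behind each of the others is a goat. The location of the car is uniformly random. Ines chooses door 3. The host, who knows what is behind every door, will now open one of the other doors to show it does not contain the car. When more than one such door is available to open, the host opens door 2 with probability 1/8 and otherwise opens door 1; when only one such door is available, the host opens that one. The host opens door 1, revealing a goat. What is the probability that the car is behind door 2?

Condition on the true location of the car.
If it is behind door 1 (prior 1/3): the host opened door 1, so this case is ruled out; weight (1/3)·0 = 0.
If it is behind door 2 (prior 1/3): only door 1 is available, probability 1; weight (1/3)·1 = 1/3.
If it is behind door 3 (prior 1/3): door 2 is available but not opened, probability 7/8; weight (1/3)·(7/8) = 7/24.
The weights sum to 5/8.
So P(the car behind door 2 | the host opened door 1) = (1/3) / (5/8) = 8/15.

8/15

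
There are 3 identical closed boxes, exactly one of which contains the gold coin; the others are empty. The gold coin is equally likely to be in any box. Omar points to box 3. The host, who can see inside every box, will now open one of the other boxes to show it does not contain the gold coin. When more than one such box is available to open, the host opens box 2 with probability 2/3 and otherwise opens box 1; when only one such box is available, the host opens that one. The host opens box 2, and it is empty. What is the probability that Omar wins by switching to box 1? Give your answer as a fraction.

Condition on the true location of the gold coin.
If it is in box 1 (prior 1/3): only box 2 is available, probability 1; weight (1/3)·1 = 1/3.
If it is in box 2 (prior 1/3): the host opened box 2, so this case is ruled out; weight (1/3)·0 = 0.
If it is in box 3 (prior 1/3): box 2 is available, opened with probability 2/3; weight (1/3)·(2/3) = 2/9.
The weights sum to 5/9.
So P(the gold coin in box 1 | the host opened box 2) = (1/3) / (5/9) = 3/5.

3/5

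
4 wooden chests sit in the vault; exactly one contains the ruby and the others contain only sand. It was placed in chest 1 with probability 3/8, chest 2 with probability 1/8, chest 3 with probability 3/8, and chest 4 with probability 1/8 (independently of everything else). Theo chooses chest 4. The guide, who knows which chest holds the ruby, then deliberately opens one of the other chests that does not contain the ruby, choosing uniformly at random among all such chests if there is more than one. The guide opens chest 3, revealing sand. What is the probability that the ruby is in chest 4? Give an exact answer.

Apply Bayes' rule, conditioning on where the ruby actually is.
If it is in chest 1 (prior 3/8): the guide has 2 equally likely choices, so probability 1/2; weight (3/8)·(1/2) = 3/16.
If it is in chest 2 (prior 1/8): the guide has 2 equally likely choices, so probability 1/2; weight (1/8)·(1/2) = 1/16.
If it is in chest 3 (prior 3/8): the guide opened chest 3, so this case is ruled out; weight (3/8)·0 = 0.
If it is in chest 4 (prior 1/8): the guide has 3 equally likely choices, so probability 1/3; weight (1/8)·(1/3) = 1/24.
The weights sum to 7/24.
So P(the ruby in chest 4 | the guide opened chest 3) = (1/24) / (7/24) = 1/7.

1/7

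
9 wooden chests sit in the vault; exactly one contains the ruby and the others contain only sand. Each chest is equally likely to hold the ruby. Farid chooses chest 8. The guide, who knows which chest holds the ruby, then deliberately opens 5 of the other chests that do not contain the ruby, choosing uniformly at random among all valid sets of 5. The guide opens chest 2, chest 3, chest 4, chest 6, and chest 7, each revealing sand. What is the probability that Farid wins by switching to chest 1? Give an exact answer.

Apply Bayes' rule, conditioning on where the ruby actually is.
If it is in any of chests 1, 5, and 9 (prior 1/9 each): the guide has 21 equally likely choices, so probability 1/21; weight (1/9)·(1/21) = 1/189 each.
If it is in any of chests 2, 3, 4, 6, and 7 (prior 1/9 each): that chest was opened and seen not to hold the prize — ruled out; weight (1/9)·0 = 0 each.
If it is in chest 8 (prior 1/9): the guide has 56 equally likely choices, so probability 1/56; weight (1/9)·(1/56) = 1/504.
The weights sum to 1/56.
So P(the ruby in chest 1 | the guide opened chest 2, chest 3, chest 4, chest 6, and chest 7) = (1/189) / (1/56) = 8/27.

8/27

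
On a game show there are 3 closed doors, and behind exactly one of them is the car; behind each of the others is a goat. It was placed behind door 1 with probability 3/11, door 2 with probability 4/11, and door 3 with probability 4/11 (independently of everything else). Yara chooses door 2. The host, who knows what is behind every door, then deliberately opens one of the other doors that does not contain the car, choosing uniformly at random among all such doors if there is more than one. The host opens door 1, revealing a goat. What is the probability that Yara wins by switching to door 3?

2/3

Apply Bayes' rule, conditioning on where the car actually is.
If it is behind door 1 (prior 3/11): the host opened door 1, so this case is ruled out; weight (3/11)·0 = 0.
If it is behind door 2 (prior 4/11): the host has 2 equally likely choices, so probability 1/2; weight (4/11)·(1/2) = 2/11.
If it is behind door 3 (prior 4/11): the host has no choice, probability 1; weight (4/11)·1 = 4/11.
The weights sum to 6/11.
So P(the car behind door 3 | the host opened door 1) = (4/11) / (6/11) = 2/3.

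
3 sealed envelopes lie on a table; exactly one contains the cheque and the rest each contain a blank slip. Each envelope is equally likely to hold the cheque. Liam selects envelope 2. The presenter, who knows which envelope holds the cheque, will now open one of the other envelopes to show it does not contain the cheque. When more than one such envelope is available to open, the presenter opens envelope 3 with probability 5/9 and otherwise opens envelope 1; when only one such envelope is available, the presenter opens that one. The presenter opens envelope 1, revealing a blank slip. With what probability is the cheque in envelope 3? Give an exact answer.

9/13

Apply Bayes' rule, conditioning on where the cheque actually is.
If it is in envelope 1 (prior 1/3): the presenter opened envelope 1, so this case is ruled out; weight (1/3)·0 = 0.
If it is in envelope 2 (prior 1/3): envelope 3 is available but not opened, probability 4/9; weight (1/3)·(4/9) = 4/27.
If it is in envelope 3 (prior 1/3): only envelope 1 is available, probability 1; weight (1/3)·1 = 1/3.
The weights sum to 13/27.
So P(the cheque in envelope 3 | the presenter opened envelope 1) = (1/3) / (13/27) = 9/13.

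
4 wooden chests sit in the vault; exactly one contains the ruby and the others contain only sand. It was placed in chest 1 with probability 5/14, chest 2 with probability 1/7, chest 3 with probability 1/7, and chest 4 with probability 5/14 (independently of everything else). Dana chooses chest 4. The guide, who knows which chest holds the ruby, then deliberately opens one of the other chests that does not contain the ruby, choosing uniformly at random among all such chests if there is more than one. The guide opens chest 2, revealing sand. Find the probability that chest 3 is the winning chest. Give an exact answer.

6/31

Consider each possible location of the ruby in turn.
If it is in chest 1 (prior 5/14): the guide has 2 equally likely choices, so probability 1/2; weight (5/14)·(1/2) = 5/28.
If it is in chest 2 (prior 1/7): the guide opened chest 2, so this case is ruled out; weight (1/7)·0 = 0.
If it is in chest 3 (prior 1/7): the guide has 2 equally likely choices, so probability 1/2; weight (1/7)·(1/2) = 1/14.
If it is in chest 4 (prior 5/14): the guide has 3 equally likely choices, so probability 1/3; weight (5/14)·(1/3) = 5/42.
The weights sum to 31/84.
So P(the ruby in chest 3 | the guide opened chest 2) = (1/14) / (31/84) = 6/31.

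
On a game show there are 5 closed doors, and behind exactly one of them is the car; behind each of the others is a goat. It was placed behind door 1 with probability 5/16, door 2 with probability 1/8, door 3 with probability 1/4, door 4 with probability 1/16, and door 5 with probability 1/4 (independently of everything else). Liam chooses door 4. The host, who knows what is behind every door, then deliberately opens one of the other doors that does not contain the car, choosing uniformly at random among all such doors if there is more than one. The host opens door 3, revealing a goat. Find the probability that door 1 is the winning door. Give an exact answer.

Condition on the true location of the car.
If it is behind door 1 (prior 5/16): the host has 3 equally likely choices, so probability 1/3; weight (5/16)·(1/3) = 5/48.
If it is behind door 2 (prior 1/8): the host has 3 equally likely choices, so probability 1/3; weight (1/8)·(1/3) = 1/24.
If it is behind door 3 (prior 1/4): the host opened door 3, so this case is ruled out; weight (1/4)·0 = 0.
If it is behind door 4 (prior 1/16): the host has 4 equally likely choices, so probability 1/4; weight (1/16)·(1/4) = 1/64.
If it is behind door 5 (prior 1/4): the host has 3 equally likely choices, so probability 1/3; weight (1/4)·(1/3) = 1/12.
The weights sum to 47/192.
So P(the car behind door 1 | the host opened door 3) = (5/48) / (47/192) = 20/47.

20/47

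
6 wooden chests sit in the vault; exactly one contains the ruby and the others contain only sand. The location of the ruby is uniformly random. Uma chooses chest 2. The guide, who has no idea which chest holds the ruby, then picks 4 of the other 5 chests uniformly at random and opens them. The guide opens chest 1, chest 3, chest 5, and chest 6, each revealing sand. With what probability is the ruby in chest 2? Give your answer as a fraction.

Because the guide chose which chests to open without knowing where the ruby is, the choice is independent of the prize location. Learning that none of the 4 opened chests holds the ruby simply rules out those 4 locations and leaves the remaining 2 chests still equally likely by symmetry.
So P(the ruby in chest 2) = 1/2.

1/2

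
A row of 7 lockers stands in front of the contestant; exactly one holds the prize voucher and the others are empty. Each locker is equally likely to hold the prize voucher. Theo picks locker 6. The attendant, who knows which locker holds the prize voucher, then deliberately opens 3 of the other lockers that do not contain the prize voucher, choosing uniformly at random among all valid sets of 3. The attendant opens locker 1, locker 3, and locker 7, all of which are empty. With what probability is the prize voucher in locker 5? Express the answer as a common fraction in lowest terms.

Apply Bayes' rule, conditioning on where the prize voucher actually is.
If it is in any of lockers 1, 3, and 7 (prior 1/7 each): that locker was opened and seen not to hold the prize — ruled out; weight (1/7)·0 = 0 each.
If it is in any of lockers 2, 4, and 5 (prior 1/7 each): the attendant has 10 equally likely choices, so probability 1/10; weight (1/7)·(1/10) = 1/70 each.
If it is in locker 6 (prior 1/7): the attendant has 20 equally likely choices, so probability 1/20; weight (1/7)·(1/20) = 1/140.
The weights sum to 1/20.
So P(the prize voucher in locker 5 | the attendant opened locker 1, locker 3, and locker 7) = (1/70) / (1/20) = 2/7.

2/7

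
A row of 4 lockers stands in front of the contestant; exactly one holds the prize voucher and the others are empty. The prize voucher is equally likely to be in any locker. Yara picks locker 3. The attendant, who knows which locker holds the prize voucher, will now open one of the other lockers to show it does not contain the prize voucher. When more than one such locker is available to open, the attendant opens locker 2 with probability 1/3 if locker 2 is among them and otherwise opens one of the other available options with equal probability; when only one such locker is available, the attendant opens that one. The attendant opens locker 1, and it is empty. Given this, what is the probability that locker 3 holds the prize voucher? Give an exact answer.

Consider each possible location of the prize voucher in turn.
If it is in locker 1 (prior 1/4): the attendant opened locker 1, so this case is ruled out; weight (1/4)·0 = 0.
If it is in locker 2 (prior 1/4): locker 2 holds the prize so is unavailable; the attendant chooses uniformly among the 2 others, probability 1/2; weight (1/4)·(1/2) = 1/8.
If it is in locker 3 (prior 1/4): locker 2 is available but not opened; locker 1 gets probability (1 − 1/3)/2 = 1/3; weight (1/4)·(1/3) = 1/12.
If it is in locker 4 (prior 1/4): locker 2 is available but not opened, probability 2/3; weight (1/4)·(2/3) = 1/6.
The weights sum to 3/8.
So P(the prize voucher in locker 3 | the attendant opened locker 1) = (1/12) / (3/8) = 2/9.

2/9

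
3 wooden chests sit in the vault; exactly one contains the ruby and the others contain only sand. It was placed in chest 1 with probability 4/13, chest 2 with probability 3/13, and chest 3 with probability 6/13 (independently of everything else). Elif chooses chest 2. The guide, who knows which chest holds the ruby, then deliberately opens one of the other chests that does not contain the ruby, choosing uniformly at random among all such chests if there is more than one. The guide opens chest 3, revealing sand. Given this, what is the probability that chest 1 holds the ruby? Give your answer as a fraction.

Consider each possible location of the ruby in turn.
If it is in chest 1 (prior 4/13): the guide has no choice, probability 1; weight (4/13)·1 = 4/13.
If it is in chest 2 (prior 3/13): the guide has 2 equally likely choices, so probability 1/2; weight (3/13)·(1/2) = 3/26.
If it is in chest 3 (prior 6/13): the guide opened chest 3, so this case is ruled out; weight (6/13)·0 = 0.
The weights sum to 11/26.
So P(the ruby in chest 1 | the guide opened chest 3) = (4/13) / (11/26) = 8/11.

8/11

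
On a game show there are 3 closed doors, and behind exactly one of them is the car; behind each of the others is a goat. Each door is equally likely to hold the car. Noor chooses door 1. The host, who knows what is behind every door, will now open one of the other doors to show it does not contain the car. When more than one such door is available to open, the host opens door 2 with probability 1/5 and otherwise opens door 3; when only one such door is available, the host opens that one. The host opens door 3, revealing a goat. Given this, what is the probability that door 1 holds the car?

4/9

Condition on the true location of the car.
If it is behind door 1 (prior 1/3): door 2 is available but not opened, probability 4/5; weight (1/3)·(4/5) = 4/15.
If it is behind door 2 (prior 1/3): only door 3 is available, probability 1; weight (1/3)·1 = 1/3.
If it is behind door 3 (prior 1/3): the host opened door 3, so this case is ruled out; weight (1/3)·0 = 0.
The weights sum to 3/5.
So P(the car behind door 1 | the host opened door 3) = (4/15) / (3/5) = 4/9.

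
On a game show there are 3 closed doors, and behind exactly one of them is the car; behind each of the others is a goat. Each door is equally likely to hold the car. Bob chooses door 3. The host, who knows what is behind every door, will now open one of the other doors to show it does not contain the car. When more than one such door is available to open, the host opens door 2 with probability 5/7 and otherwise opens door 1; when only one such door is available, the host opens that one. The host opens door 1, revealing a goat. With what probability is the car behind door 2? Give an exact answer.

7/9

Condition on the true location of the car.
If it is behind door 1 (prior 1/3): the host opened door 1, so this case is ruled out; weight (1/3)·0 = 0.
If it is behind door 2 (prior 1/3): only door 1 is available, probability 1; weight (1/3)·1 = 1/3.
If it is behind door 3 (prior 1/3): door 2 is available but not opened, probability 2/7; weight (1/3)·(2/7) = 2/21.
The weights sum to 3/7.
So P(the car behind door 2 | the host opened door 1) = (1/3) / (3/7) = 7/9.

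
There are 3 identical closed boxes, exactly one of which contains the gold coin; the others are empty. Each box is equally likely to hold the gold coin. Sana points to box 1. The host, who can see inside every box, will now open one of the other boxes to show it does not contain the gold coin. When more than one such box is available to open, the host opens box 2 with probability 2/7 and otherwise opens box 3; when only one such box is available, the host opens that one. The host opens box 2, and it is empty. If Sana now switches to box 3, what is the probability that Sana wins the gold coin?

7/9

Apply Bayes' rule, conditioning on where the gold coin actually is.
If it is in box 1 (prior 1/3): box 2 is available, opened with probability 2/7; weight (1/3)·(2/7) = 2/21.
If it is in box 2 (prior 1/3): the host opened box 2, so this case is ruled out; weight (1/3)·0 = 0.
If it is in box 3 (prior 1/3): only box 2 is available, probability 1; weight (1/3)·1 = 1/3.
The weights sum to 3/7.
So P(the gold coin in box 3 | the host opened box 2) = (1/3) / (3/7) = 7/9.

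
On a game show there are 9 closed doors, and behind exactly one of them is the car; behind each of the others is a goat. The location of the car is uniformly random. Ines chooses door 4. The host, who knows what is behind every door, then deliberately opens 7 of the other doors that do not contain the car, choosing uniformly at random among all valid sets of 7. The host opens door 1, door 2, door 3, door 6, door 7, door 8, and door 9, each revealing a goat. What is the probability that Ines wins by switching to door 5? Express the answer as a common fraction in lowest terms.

8/9

Consider each possible location of the car in turn.
If it is behind any of doors 1, 2, 3, 6, 7, 8, and 9 (prior 1/9 each): that door was opened and seen not to hold the prize — ruled out; weight (1/9)·0 = 0 each.
If it is behind door 4 (prior 1/9): the host has 8 equally likely choices, so probability 1/8; weight (1/9)·(1/8) = 1/72.
If it is behind door 5 (prior 1/9): the host has no choice, probability 1; weight (1/9)·1 = 1/9.
The weights sum to 1/8.
So P(the car behind door 5 | the host opened door 1, door 2, door 3, door 6, door 7, door 8, and door 9) = (1/9) / (1/8) = 8/9.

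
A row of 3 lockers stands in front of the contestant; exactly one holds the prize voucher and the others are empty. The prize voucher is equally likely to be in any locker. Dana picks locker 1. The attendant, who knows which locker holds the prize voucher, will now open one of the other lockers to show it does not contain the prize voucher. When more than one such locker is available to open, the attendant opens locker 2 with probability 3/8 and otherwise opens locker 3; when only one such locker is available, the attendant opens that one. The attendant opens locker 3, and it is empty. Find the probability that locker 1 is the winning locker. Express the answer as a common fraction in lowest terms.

Condition on the true location of the prize voucher.
If it is in locker 1 (prior 1/3): locker 2 is available but not opened, probability 5/8; weight (1/3)·(5/8) = 5/24.
If it is in locker 2 (prior 1/3): only locker 3 is available, probability 1; weight (1/3)·1 = 1/3.
If it is in locker 3 (prior 1/3): the attendant opened locker 3, so this case is ruled out; weight (1/3)·0 = 0.
The weights sum to 13/24.
So P(the prize voucher in locker 1 | the attendant opened locker 3) = (5/24) / (13/24) = 5/13.

5/13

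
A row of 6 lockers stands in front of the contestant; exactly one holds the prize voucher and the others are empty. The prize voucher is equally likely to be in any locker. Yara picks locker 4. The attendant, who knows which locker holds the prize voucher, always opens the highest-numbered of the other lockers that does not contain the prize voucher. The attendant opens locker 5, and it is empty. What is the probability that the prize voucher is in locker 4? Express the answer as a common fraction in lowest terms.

0

Condition on the true location of the prize voucher.
If it is in any of lockers 1, 2, 3, and 4 (prior 1/6 each): the attendant would have opened locker 6 instead, probability 0; weight (1/6)·0 = 0 each.
If it is in locker 5 (prior 1/6): the attendant opened locker 5, so this case is ruled out; weight (1/6)·0 = 0.
If it is in locker 6 (prior 1/6): locker 5 is the highest-numbered option available, probability 1; weight (1/6)·1 = 1/6.
The weights sum to 1/6.
So P(the prize voucher in locker 4 | the attendant opened locker 5) = 0 / (1/6) = 0.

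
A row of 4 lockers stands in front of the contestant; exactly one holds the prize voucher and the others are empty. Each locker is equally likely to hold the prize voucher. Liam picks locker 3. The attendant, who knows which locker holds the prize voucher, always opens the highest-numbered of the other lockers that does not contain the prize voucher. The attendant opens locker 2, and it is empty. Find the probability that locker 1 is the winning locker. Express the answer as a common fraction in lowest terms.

0

Consider each possible location of the prize voucher in turn.
If it is in either of lockers 1 and 3 (prior 1/4 each): the attendant would have opened locker 4 instead, probability 0; weight (1/4)·0 = 0 each.
If it is in locker 2 (prior 1/4): the attendant opened locker 2, so this case is ruled out; weight (1/4)·0 = 0.
If it is in locker 4 (prior 1/4): locker 2 is the highest-numbered option available, probability 1; weight (1/4)·1 = 1/4.
The weights sum to 1/4.
So P(the prize voucher in locker 1 | the attendant opened locker 2) = 0 / (1/4) = 0.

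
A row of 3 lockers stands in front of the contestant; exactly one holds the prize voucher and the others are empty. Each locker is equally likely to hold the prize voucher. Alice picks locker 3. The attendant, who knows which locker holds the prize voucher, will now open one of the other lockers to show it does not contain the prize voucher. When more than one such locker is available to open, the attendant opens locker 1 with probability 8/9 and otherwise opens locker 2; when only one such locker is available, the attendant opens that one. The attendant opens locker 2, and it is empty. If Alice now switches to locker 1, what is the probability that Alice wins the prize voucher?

Consider each possible location of the prize voucher in turn.
If it is in locker 1 (prior 1/3): only locker 2 is available, probability 1; weight (1/3)·1 = 1/3.
If it is in locker 2 (prior 1/3): the attendant opened locker 2, so this case is ruled out; weight (1/3)·0 = 0.
If it is in locker 3 (prior 1/3): locker 1 is available but not opened, probability 1/9; weight (1/3)·(1/9) = 1/27.
The weights sum to 10/27.
So P(the prize voucher in locker 1 | the attendant opened locker 2) = (1/3) / (10/27) = 9/10.

9/10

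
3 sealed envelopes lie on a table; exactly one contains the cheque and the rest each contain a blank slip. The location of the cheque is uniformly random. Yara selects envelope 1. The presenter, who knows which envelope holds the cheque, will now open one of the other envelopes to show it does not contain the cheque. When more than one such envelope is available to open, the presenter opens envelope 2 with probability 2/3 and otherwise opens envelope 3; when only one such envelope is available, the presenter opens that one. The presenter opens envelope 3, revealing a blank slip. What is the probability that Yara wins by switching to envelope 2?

3/4

Consider each possible location of the cheque in turn.
If it is in envelope 1 (prior 1/3): envelope 2 is available but not opened, probability 1/3; weight (1/3)·(1/3) = 1/9.
If it is in envelope 2 (prior 1/3): only envelope 3 is available, probability 1; weight (1/3)·1 = 1/3.
If it is in envelope 3 (prior 1/3): the presenter opened envelope 3, so this case is ruled out; weight (1/3)·0 = 0.
The weights sum to 4/9.
So P(the cheque in envelope 2 | the presenter opened envelope 3) = (1/3) / (4/9) = 3/4.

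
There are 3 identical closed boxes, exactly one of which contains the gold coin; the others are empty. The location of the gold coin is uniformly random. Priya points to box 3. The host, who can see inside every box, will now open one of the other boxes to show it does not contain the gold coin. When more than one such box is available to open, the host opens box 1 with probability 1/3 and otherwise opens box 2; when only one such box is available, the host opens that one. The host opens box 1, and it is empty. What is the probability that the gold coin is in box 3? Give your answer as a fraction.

1/4

Apply Bayes' rule, conditioning on where the gold coin actually is.
If it is in box 1 (prior 1/3): the host opened box 1, so this case is ruled out; weight (1/3)·0 = 0.
If it is in box 2 (prior 1/3): only box 1 is available, probability 1; weight (1/3)·1 = 1/3.
If it is in box 3 (prior 1/3): box 1 is available, opened with probability 1/3; weight (1/3)·(1/3) = 1/9.
The weights sum to 4/9.
So P(the gold coin in box 3 | the host opened box 1) = (1/9) / (4/9) = 1/4.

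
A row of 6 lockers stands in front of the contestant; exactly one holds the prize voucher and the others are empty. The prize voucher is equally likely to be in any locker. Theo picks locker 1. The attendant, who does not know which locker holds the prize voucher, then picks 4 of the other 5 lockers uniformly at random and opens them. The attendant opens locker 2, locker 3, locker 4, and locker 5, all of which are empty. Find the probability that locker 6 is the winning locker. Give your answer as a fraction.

1/2

Consider each possible location of the prize voucher in turn.
If it is in either of lockers 1 and 6 (prior 1/6 each): the attendant picks exactly this set with probability 1/5 regardless, and none is the prize; weight (1/6)·(1/5) = 1/30 each.
If it is in any of lockers 2, 3, 4, and 5 (prior 1/6 each): that locker was opened and seen not to hold the prize — ruled out; weight (1/6)·0 = 0 each.
The weights sum to 1/15.
So P(the prize voucher in locker 6 | the attendant opened locker 2, locker 3, locker 4, and locker 5) = (1/30) / (1/15) = 1/2.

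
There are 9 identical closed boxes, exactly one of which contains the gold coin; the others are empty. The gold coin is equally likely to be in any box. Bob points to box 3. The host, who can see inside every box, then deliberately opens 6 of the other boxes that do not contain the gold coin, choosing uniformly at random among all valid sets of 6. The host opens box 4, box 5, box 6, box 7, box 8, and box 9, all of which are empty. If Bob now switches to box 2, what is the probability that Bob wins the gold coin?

Condition on the true location of the gold coin.
If it is in either of boxes 1 and 2 (prior 1/9 each): the host has 7 equally likely choices, so probability 1/7; weight (1/9)·(1/7) = 1/63 each.
If it is in box 3 (prior 1/9): the host has 28 equally likely choices, so probability 1/28; weight (1/9)·(1/28) = 1/252.
If it is in any of boxes 4, 5, 6, 7, 8, and 9 (prior 1/9 each): that box was opened and seen not to hold the prize — ruled out; weight (1/9)·0 = 0 each.
The weights sum to 1/28.
So P(the gold coin in box 2 | the host opened box 4, box 5, box 6, box 7, box 8, and box 9) = (1/63) / (1/28) = 4/9.

4/9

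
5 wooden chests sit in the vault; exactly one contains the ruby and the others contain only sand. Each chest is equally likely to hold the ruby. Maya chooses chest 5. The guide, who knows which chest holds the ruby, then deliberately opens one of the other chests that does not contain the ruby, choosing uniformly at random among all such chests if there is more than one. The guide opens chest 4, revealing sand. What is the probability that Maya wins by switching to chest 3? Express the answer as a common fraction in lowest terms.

4/15

Condition on the true location of the ruby.
If it is in any of chests 1, 2, and 3 (prior 1/5 each): the guide has 3 equally likely choices, so probability 1/3; weight (1/5)·(1/3) = 1/15 each.
If it is in chest 4 (prior 1/5): the guide opened chest 4, so this case is ruled out; weight (1/5)·0 = 0.
If it is in chest 5 (prior 1/5): the guide has 4 equally likely choices, so probability 1/4; weight (1/5)·(1/4) = 1/20.
The weights sum to 1/4.
So P(the ruby in chest 3 | the guide opened chest 4) = (1/15) / (1/4) = 4/15.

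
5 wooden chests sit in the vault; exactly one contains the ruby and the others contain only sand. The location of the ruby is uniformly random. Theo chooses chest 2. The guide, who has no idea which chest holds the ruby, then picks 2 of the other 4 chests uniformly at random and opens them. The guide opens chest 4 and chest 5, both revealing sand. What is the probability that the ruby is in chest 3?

Apply Bayes' rule, conditioning on where the ruby actually is.
If it is in any of chests 1, 2, and 3 (prior 1/5 each): the guide picks exactly this set with probability 1/6 regardless, and none is the prize; weight (1/5)·(1/6) = 1/30 each.
If it is in either of chests 4 and 5 (prior 1/5 each): that chest was opened and seen not to hold the prize — ruled out; weight (1/5)·0 = 0 each.
The weights sum to 1/10.
So P(the ruby in chest 3 | the guide opened chest 4 and chest 5) = (1/30) / (1/10) = 1/3.

1/3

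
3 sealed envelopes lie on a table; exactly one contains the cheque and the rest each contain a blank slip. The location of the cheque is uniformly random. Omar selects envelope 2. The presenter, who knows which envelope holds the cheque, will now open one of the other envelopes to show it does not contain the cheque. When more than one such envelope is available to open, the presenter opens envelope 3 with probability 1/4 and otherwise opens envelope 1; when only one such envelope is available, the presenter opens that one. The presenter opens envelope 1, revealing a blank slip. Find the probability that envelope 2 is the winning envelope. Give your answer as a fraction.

3/7

Apply Bayes' rule, conditioning on where the cheque actually is.
If it is in envelope 1 (prior 1/3): the presenter opened envelope 1, so this case is ruled out; weight (1/3)·0 = 0.
If it is in envelope 2 (prior 1/3): envelope 3 is available but not opened, probability 3/4; weight (1/3)·(3/4) = 1/4.
If it is in envelope 3 (prior 1/3): only envelope 1 is available, probability 1; weight (1/3)·1 = 1/3.
The weights sum to 7/12.
So P(the cheque in envelope 2 | the presenter opened envelope 1) = (1/4) / (7/12) = 3/7.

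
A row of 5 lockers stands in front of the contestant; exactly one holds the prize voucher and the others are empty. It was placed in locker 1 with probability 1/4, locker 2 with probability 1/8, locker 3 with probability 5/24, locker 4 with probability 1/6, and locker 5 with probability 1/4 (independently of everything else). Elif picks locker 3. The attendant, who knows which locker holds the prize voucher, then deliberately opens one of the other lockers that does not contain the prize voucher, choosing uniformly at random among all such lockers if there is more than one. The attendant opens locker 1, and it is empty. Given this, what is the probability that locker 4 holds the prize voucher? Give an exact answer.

Condition on the true location of the prize voucher.
If it is in locker 1 (prior 1/4): the attendant opened locker 1, so this case is ruled out; weight (1/4)·0 = 0.
If it is in locker 2 (prior 1/8): the attendant has 3 equally likely choices, so probability 1/3; weight (1/8)·(1/3) = 1/24.
If it is in locker 3 (prior 5/24): the attendant has 4 equally likely choices, so probability 1/4; weight (5/24)·(1/4) = 5/96.
If it is in locker 4 (prior 1/6): the attendant has 3 equally likely choices, so probability 1/3; weight (1/6)·(1/3) = 1/18.
If it is in locker 5 (prior 1/4): the attendant has 3 equally likely choices, so probability 1/3; weight (1/4)·(1/3) = 1/12.
The weights sum to 67/288.
So P(the prize voucher in locker 4 | the attendant opened locker 1) = (1/18) / (67/288) = 16/67.

16/67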